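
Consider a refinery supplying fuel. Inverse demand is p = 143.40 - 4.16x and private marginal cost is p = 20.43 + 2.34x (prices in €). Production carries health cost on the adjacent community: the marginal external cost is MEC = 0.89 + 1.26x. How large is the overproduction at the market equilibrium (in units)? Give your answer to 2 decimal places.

3.19 units

Market equilibrium (private): 20.43 + 2.34x = 143.40 - 4.16x → x_m = 18.9185.
Social marginal cost = private MC + MEC = 21.32 + 3.60x.
Set SMC = demand: 21.32 + 3.60x = 143.40 - 4.16x → x* = 15.7320.
Gap = |18.9185 − 15.7320| = 3.1865.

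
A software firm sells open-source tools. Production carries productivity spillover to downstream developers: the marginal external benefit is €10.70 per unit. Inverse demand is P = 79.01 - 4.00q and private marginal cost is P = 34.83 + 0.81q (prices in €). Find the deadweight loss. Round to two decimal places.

DWL = €11.90

Market equilibrium (private): 34.83 + 0.81q = 79.01 - 4.00q → q_m = 9.1850.
Social marginal cost = private MC − MEB = 24.13 + 0.81q.
Set SMC = demand: 24.13 + 0.81q = 79.01 - 4.00q → q* = 11.4096.
Height of the DWL triangle at q_m is demand(q_m) − SMC(q_m) = MEB(q_m) = 10.7000.
DWL = ½ × 2.2246 × 10.7000 = 11.9016.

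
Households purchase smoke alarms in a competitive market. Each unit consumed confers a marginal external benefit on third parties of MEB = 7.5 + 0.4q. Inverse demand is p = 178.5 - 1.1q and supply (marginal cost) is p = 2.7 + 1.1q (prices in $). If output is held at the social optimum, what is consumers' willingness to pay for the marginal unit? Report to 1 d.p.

Social marginal benefit = demand + MEB = 186.0 - 0.7q.
Set SMB = MC: 186.0 - 0.7q = 2.7 + 1.1q → q* = 101.8333.
Consumer price on the demand curve at q*: 178.5 − 1.1×101.8333 = 66.4834.

P = $66.5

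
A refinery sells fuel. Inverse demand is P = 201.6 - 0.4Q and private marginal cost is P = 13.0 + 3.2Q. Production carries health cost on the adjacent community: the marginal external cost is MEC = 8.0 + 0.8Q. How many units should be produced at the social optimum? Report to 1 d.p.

Social marginal cost = private MC + MEC = 21.0 + 4.0Q.
Set SMC = demand: 21.0 + 4.0Q = 201.6 - 0.4Q → Q* = 41.0455.

Q* = 41.0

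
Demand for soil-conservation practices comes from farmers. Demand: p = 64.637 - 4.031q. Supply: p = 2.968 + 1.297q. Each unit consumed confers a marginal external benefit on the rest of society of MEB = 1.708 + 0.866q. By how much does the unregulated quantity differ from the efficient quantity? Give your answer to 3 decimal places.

Market equilibrium (private): 2.968 + 1.297q = 64.637 - 4.031q → q_m = 11.5745.
Social marginal benefit = demand + MEB = 66.345 - 3.165q.
Set SMB = MC: 66.345 - 3.165q = 2.968 + 1.297q → q* = 14.2037.
Gap = |11.5745 − 14.2037| = 2.6292.

2.629 units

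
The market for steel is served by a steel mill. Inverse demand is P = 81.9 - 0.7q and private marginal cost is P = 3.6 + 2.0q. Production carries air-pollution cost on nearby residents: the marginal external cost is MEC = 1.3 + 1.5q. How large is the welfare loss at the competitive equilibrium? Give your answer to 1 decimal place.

DWL = 238.9

Market equilibrium (private): 3.6 + 2.0q = 81.9 - 0.7q → q_m = 29.0000.
Social marginal cost = private MC + MEC = 4.9 + 3.5q.
Set SMC = demand: 4.9 + 3.5q = 81.9 - 0.7q → q* = 18.3333.
The welfare-loss triangle has base |q_m − q*| and height MEC(q_m) (the vertical gap between SMC and demand is zero at q* and MEC at q_m).
DWL = ½ × 10.6667 × 44.8000 = 238.9341.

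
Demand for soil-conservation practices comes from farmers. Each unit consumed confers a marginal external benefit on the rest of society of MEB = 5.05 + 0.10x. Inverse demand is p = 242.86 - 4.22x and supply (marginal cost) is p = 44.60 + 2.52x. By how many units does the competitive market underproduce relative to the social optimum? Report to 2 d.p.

1.20 units

Market equilibrium (private): 44.60 + 2.52x = 242.86 - 4.22x → x_m = 29.4154.
Social marginal benefit = demand + MEB = 247.91 - 4.12x.
Set SMB = MC: 247.91 - 4.12x = 44.60 + 2.52x → x* = 30.6190.
Gap = |29.4154 − 30.6190| = 1.2036.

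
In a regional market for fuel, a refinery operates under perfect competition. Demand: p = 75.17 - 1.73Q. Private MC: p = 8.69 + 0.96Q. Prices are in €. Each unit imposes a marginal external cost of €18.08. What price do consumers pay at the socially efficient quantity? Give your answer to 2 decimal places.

P = €44.04

Social marginal cost = private MC + MEC = 26.77 + 0.96Q.
Set SMC = demand: 26.77 + 0.96Q = 75.17 - 1.73Q → Q* = 17.9926.
Consumer price on the demand curve at Q*: 75.17 − 1.73×17.9926 = 44.0428.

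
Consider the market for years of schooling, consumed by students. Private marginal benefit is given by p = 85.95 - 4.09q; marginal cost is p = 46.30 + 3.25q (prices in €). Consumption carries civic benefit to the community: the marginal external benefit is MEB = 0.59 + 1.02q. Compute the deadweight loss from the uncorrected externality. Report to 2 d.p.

Market equilibrium (private): 46.30 + 3.25q = 85.95 - 4.09q → q_m = 5.4019.
Social marginal benefit = demand + MEB = 86.54 - 3.07q.
Set SMB = MC: 86.54 - 3.07q = 46.30 + 3.25q → q* = 6.3671.
Between q* and q_m the wedge SMB − MC runs linearly from 0 to MEB(q_m), so the loss is a triangle.
DWL = ½ × 0.9652 × 6.0999 = 2.9438.

DWL = €2.94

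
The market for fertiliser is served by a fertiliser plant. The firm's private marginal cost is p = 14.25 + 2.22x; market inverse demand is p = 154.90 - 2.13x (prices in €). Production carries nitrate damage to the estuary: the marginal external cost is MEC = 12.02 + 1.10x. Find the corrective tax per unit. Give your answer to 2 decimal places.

tax = €37.98 per unit

Social marginal cost = private MC + MEC = 26.27 + 3.32x.
Set SMC = demand: 26.27 + 3.32x = 154.90 - 2.13x → x* = 23.6018.
The Pigouvian tax equals MEC at x*: 12.02 + 1.10×23.6018 = 37.9820.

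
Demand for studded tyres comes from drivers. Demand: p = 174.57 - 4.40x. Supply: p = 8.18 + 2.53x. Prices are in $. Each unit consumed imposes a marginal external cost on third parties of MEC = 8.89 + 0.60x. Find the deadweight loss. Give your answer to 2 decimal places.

DWL = $36.04

Market equilibrium (private): 8.18 + 2.53x = 174.57 - 4.40x → x_m = 24.0101.
Social marginal benefit = demand − MEC = 165.68 - 5.00x.
Set SMB = MC: 165.68 - 5.00x = 8.18 + 2.53x → x* = 20.9163.
The welfare-loss triangle has base |x_m − x*| and height MEC(x_m) (the vertical gap between SMB and MC is zero at x* and MEC at x_m).
DWL = ½ × 3.0938 × 23.2961 = 36.0367.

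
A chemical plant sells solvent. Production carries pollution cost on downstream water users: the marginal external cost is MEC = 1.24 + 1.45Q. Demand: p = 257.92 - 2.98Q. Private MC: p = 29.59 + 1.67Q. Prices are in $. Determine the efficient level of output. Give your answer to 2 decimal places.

Social marginal cost = private MC + MEC = 30.83 + 3.12Q.
Set SMC = demand: 30.83 + 3.12Q = 257.92 - 2.98Q → Q* = 37.2279.

Q* = 37.23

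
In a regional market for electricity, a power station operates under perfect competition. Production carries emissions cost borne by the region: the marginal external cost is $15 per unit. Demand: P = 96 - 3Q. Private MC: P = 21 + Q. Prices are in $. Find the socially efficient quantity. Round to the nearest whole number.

Social marginal cost = private MC + MEC = 36 + Q.
Set SMC = demand: 36 + Q = 96 - 3Q → Q* = 15.0000.

Q* = 15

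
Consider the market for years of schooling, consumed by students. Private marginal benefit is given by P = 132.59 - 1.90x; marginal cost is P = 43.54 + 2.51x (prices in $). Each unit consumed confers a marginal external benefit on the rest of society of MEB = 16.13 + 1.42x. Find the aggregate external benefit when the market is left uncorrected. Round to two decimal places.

Market equilibrium (private): 43.54 + 2.51x = 132.59 - 1.90x → x_m = 20.1927.
Total external benefit = ∫₀^{x_m} (16.13 + 1.42x) dx = 16.13×20.1927 + ½×1.42×20.1927² = 615.2073.

$615.21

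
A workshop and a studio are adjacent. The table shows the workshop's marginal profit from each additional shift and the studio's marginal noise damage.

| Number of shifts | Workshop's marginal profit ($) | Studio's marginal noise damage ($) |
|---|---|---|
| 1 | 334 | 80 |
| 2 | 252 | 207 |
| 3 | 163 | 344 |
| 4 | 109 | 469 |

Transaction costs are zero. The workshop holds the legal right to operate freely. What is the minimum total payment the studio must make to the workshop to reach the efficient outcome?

$272

Left alone the workshop would choose level 4 (marginal profit stays positive).
Efficient level: k* = 2 (marginal profit ≥ marginal noise damage through 2).
The studio must at least cover the workshop's forgone profit from cutting 4→2: 163 + 109 = 272.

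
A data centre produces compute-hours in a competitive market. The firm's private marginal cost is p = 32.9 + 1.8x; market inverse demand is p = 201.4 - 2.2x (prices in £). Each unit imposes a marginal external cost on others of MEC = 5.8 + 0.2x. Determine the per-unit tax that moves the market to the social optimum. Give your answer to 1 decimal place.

tax = £13.5 per unit

Social marginal cost = private MC + MEC = 38.7 + 2.0x.
Set SMC = demand: 38.7 + 2.0x = 201.4 - 2.2x → x* = 38.7381.
The Pigouvian tax equals MEC at x*: 5.8 + 0.2×38.7381 = 13.5476.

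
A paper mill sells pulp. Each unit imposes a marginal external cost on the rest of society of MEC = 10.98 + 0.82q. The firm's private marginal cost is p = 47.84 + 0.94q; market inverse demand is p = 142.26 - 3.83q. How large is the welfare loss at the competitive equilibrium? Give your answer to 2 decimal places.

DWL = 66.23

Market equilibrium (private): 47.84 + 0.94q = 142.26 - 3.83q → q_m = 19.7945.
Social marginal cost = private MC + MEC = 58.82 + 1.76q.
Set SMC = demand: 58.82 + 1.76q = 142.26 - 3.83q → q* = 14.9267.
Height of the DWL triangle at q_m is SMC(q_m) − demand(q_m) = MEC(q_m) = 27.2115.
DWL = ½ × 4.8678 × 27.2115 = 66.2301.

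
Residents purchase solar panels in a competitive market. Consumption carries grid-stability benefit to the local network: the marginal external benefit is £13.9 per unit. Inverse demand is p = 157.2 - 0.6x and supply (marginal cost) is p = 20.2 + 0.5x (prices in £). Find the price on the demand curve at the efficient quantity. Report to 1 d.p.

P = £74.9

Social marginal benefit = demand + MEB = 171.1 - 0.6x.
Set SMB = MC: 171.1 - 0.6x = 20.2 + 0.5x → x* = 137.1818.
Consumer price on the demand curve at x*: 157.2 − 0.6×137.1818 = 74.8909.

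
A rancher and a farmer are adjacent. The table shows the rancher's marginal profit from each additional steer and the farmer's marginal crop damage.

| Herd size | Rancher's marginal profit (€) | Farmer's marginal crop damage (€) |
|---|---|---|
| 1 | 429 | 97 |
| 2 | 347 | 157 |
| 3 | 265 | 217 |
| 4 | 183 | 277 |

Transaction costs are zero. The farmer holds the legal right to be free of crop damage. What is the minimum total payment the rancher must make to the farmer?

Efficient level: marginal profit ≥ marginal crop damage through level 3, so k* = 3.
With the farmer holding the right, the rancher must at least compensate total damage at k*: 97 + 157 + 217 = 471.

€471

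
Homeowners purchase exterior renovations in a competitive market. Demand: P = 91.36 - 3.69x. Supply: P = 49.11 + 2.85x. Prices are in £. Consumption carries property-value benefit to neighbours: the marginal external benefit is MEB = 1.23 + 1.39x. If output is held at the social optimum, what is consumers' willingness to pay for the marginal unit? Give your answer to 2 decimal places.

Social marginal benefit = demand + MEB = 92.59 - 2.30x.
Set SMB = MC: 92.59 - 2.30x = 49.11 + 2.85x → x* = 8.4427.
Consumer price on the demand curve at x*: 91.36 − 3.69×8.4427 = 60.2064.

P = £60.21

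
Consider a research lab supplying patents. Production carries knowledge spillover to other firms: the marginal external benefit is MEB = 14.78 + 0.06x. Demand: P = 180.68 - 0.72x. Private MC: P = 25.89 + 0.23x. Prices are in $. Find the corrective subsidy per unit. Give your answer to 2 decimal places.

Social marginal cost = private MC − MEB = 11.11 + 0.17x.
Set SMC = demand: 11.11 + 0.17x = 180.68 - 0.72x → x* = 190.5281.
The Pigouvian subsidy equals MEB at x*: 14.78 + 0.06×190.5281 = 26.2117.

subsidy = $26.21 per unit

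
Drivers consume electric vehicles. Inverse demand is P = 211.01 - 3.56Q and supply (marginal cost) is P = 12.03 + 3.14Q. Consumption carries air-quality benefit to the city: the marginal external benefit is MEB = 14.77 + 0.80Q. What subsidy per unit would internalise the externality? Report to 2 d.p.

subsidy = 43.75 per unit

Social marginal benefit = demand + MEB = 225.78 - 2.76Q.
Set SMB = MC: 225.78 - 2.76Q = 12.03 + 3.14Q → Q* = 36.2288.
The Pigouvian subsidy equals MEB at Q*: 14.77 + 0.80×36.2288 = 43.7530.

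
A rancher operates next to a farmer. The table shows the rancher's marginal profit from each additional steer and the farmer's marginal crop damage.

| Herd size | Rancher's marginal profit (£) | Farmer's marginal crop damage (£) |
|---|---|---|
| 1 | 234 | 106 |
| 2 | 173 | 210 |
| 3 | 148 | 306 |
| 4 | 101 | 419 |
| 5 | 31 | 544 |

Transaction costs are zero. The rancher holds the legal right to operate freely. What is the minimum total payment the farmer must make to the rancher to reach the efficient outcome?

Left alone the rancher would choose level 5 (marginal profit stays positive).
Efficient level: k* = 1 (marginal profit ≥ marginal crop damage through 1).
The farmer must at least cover the rancher's forgone profit from cutting 5→1: 173 + 148 + 101 + 31 = 453.

£453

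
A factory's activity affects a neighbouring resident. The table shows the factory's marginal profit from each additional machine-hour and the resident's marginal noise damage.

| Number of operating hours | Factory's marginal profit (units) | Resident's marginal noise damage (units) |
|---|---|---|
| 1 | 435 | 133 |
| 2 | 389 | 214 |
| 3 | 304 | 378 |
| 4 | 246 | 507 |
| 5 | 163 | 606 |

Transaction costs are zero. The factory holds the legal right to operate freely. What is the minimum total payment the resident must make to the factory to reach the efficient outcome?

713

Left alone the factory would choose level 5 (marginal profit stays positive).
Efficient level: k* = 2 (marginal profit ≥ marginal noise damage through 2).
The resident must at least cover the factory's forgone profit from cutting 5→2: 304 + 246 + 163 = 713.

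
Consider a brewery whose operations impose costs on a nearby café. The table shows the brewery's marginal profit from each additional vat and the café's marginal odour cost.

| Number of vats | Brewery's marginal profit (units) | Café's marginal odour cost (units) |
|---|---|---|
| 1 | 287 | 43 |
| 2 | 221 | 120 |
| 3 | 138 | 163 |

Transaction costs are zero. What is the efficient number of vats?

2

Bargaining reaches the level where marginal profit last exceeds marginal odour cost.
That holds through level 2 (221 ≥ 120) but not at 3 (138 < 163).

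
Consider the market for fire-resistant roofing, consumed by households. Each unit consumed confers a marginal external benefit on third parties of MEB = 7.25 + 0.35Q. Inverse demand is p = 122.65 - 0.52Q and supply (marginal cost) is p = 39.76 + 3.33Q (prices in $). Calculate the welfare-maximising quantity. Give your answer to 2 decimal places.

Q* = 25.75

Social marginal benefit = demand + MEB = 129.90 - 0.17Q.
Set SMB = MC: 129.90 - 0.17Q = 39.76 + 3.33Q → Q* = 25.7543.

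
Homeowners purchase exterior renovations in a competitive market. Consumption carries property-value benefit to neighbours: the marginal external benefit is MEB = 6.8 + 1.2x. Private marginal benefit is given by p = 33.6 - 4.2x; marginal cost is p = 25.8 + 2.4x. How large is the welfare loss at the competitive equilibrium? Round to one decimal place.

DWL = 6.3

Market equilibrium (private): 25.8 + 2.4x = 33.6 - 4.2x → x_m = 1.1818.
Social marginal benefit = demand + MEB = 40.4 - 3.0x.
Set SMB = MC: 40.4 - 3.0x = 25.8 + 2.4x → x* = 2.7037.
The welfare-loss triangle has base |x_m − x*| and height MEB(x_m) (the vertical gap between SMB and MC is zero at x* and MEB at x_m).
DWL = ½ × 1.5219 × 8.2182 = 6.2536.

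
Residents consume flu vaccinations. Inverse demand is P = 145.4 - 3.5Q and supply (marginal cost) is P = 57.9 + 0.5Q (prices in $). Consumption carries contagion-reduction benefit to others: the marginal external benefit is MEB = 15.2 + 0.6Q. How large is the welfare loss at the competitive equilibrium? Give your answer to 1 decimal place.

DWL = $118.0

Market equilibrium (private): 57.9 + 0.5Q = 145.4 - 3.5Q → Q_m = 21.8750.
Social marginal benefit = demand + MEB = 160.6 - 2.9Q.
Set SMB = MC: 160.6 - 2.9Q = 57.9 + 0.5Q → Q* = 30.2059.
Height of the DWL triangle at Q_m is SMB(Q_m) − MC(Q_m) = MEB(Q_m) = 28.3250.
DWL = ½ × 8.3309 × 28.3250 = 117.9864.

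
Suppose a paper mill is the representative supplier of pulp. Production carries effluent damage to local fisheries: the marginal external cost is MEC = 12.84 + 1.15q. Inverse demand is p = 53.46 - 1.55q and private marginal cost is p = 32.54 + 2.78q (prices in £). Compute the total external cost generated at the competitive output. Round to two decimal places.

£75.46

Market equilibrium (private): 32.54 + 2.78q = 53.46 - 1.55q → q_m = 4.8314.
Total external cost = ∫₀^{q_m} (12.84 + 1.15q) dq = 12.84×4.8314 + ½×1.15×4.8314² = 75.4571.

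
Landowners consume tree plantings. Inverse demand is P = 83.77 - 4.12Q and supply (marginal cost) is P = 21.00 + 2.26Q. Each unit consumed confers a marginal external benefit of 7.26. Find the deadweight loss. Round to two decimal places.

DWL = 4.13

Market equilibrium (private): 21.00 + 2.26Q = 83.77 - 4.12Q → Q_m = 9.8386.
Social marginal benefit = demand + MEB = 91.03 - 4.12Q.
Set SMB = MC: 91.03 - 4.12Q = 21.00 + 2.26Q → Q* = 10.9765.
Between Q* and Q_m the wedge SMB − MC runs linearly from 0 to MEB(Q_m), so the loss is a triangle.
DWL = ½ × 1.1379 × 7.2600 = 4.1306.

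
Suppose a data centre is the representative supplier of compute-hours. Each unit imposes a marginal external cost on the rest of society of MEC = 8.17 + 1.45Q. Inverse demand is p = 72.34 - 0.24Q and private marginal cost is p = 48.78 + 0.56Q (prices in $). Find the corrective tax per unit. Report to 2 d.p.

Social marginal cost = private MC + MEC = 56.95 + 2.01Q.
Set SMC = demand: 56.95 + 2.01Q = 72.34 - 0.24Q → Q* = 6.8400.
The Pigouvian tax equals MEC at Q*: 8.17 + 1.45×6.8400 = 18.0880.

tax = $18.09 per unit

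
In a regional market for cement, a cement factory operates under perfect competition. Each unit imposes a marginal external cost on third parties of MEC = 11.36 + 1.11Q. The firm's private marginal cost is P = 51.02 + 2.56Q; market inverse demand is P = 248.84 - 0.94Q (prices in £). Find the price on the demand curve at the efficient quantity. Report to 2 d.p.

P = £210.82

Social marginal cost = private MC + MEC = 62.38 + 3.67Q.
Set SMC = demand: 62.38 + 3.67Q = 248.84 - 0.94Q → Q* = 40.4469.
Consumer price on the demand curve at Q*: 248.84 − 0.94×40.4469 = 210.8199.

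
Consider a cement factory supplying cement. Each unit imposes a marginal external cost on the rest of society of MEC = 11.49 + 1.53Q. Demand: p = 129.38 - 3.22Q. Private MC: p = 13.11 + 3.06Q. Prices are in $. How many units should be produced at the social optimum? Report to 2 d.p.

Social marginal cost = private MC + MEC = 24.60 + 4.59Q.
Set SMC = demand: 24.60 + 4.59Q = 129.38 - 3.22Q → Q* = 13.4161.

Q* = 13.42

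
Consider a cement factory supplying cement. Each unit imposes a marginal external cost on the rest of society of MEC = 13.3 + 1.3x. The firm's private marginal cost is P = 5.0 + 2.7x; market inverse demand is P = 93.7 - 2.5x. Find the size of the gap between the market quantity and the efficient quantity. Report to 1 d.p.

5.5 units

Market equilibrium (private): 5.0 + 2.7x = 93.7 - 2.5x → x_m = 17.0577.
Social marginal cost = private MC + MEC = 18.3 + 4.0x.
Set SMC = demand: 18.3 + 4.0x = 93.7 - 2.5x → x* = 11.6000.
Gap = |17.0577 − 11.6000| = 5.4577.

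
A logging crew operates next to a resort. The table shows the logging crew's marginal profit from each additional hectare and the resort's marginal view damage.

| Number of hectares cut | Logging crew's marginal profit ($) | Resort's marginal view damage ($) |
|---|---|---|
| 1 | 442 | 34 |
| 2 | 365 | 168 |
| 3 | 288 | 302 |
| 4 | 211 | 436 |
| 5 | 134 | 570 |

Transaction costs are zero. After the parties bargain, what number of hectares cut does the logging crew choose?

Bargaining reaches the level where marginal profit last exceeds marginal view damage.
That holds through level 2 (365 ≥ 168) but not at 3 (288 < 302).

2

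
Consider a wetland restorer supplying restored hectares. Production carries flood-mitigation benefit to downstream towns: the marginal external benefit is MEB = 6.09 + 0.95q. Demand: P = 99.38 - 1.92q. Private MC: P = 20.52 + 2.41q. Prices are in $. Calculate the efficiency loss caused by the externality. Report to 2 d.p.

DWL = $80.94

Market equilibrium (private): 20.52 + 2.41q = 99.38 - 1.92q → q_m = 18.2125.
Social marginal cost = private MC − MEB = 14.43 + 1.46q.
Set SMC = demand: 14.43 + 1.46q = 99.38 - 1.92q → q* = 25.1331.
Between q* and q_m the wedge demand − SMC runs linearly from 0 to MEB(q_m), so the loss is a triangle.
DWL = ½ × 6.9206 × 23.3918 = 80.9426.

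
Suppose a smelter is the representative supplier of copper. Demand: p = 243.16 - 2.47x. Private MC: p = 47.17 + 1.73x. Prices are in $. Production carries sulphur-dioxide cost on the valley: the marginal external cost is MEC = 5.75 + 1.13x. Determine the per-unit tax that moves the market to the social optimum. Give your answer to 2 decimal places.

tax = $46.08 per unit

Social marginal cost = private MC + MEC = 52.92 + 2.86x.
Set SMC = demand: 52.92 + 2.86x = 243.16 - 2.47x → x* = 35.6923.
The Pigouvian tax equals MEC at x*: 5.75 + 1.13×35.6923 = 46.0823.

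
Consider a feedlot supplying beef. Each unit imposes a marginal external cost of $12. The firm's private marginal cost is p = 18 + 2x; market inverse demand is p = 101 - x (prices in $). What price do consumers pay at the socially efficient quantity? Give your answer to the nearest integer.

Social marginal cost = private MC + MEC = 30 + 2x.
Set SMC = demand: 30 + 2x = 101 - x → x* = 23.6667.
Consumer price on the demand curve at x*: 101 − 1×23.6667 = 77.3333.

P = $77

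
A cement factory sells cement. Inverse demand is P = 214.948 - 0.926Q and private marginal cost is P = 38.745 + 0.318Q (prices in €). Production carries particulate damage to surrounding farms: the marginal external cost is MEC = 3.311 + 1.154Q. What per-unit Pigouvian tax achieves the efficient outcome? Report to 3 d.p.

tax = €86.513 per unit

Social marginal cost = private MC + MEC = 42.056 + 1.472Q.
Set SMC = demand: 42.056 + 1.472Q = 214.948 - 0.926Q → Q* = 72.0984.
The Pigouvian tax equals MEC at Q*: 3.311 + 1.154×72.0984 = 86.5126.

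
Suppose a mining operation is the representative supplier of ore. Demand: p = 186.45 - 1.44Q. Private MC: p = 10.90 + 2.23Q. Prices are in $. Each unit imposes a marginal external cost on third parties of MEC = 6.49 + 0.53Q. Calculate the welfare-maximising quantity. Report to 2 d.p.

Social marginal cost = private MC + MEC = 17.39 + 2.76Q.
Set SMC = demand: 17.39 + 2.76Q = 186.45 - 1.44Q → Q* = 40.2524.

Q* = 40.25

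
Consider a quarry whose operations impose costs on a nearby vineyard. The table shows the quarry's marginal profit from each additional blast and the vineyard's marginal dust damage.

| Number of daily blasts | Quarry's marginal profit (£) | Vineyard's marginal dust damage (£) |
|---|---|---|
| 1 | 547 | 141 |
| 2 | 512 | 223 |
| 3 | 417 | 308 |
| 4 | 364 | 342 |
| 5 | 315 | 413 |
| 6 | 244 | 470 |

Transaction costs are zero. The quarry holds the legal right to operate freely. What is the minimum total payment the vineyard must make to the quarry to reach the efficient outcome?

Left alone the quarry would choose level 6 (marginal profit stays positive).
Efficient level: k* = 4 (marginal profit ≥ marginal dust damage through 4).
The vineyard must at least cover the quarry's forgone profit from cutting 6→4: 315 + 244 = 559.

£559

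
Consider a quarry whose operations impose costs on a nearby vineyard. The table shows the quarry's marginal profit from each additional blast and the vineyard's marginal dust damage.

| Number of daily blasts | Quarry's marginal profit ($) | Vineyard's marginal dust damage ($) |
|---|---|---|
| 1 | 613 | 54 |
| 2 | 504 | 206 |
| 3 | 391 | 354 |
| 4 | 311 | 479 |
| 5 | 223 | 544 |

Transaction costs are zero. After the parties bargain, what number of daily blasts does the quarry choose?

Bargaining reaches the level where marginal profit last exceeds marginal dust damage.
That holds through level 3 (391 ≥ 354) but not at 4 (311 < 479).

3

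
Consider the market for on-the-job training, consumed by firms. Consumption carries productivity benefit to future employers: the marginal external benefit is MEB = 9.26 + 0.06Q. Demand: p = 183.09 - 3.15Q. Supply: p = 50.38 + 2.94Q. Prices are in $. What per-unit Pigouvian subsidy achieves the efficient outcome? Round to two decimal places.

Social marginal benefit = demand + MEB = 192.35 - 3.09Q.
Set SMB = MC: 192.35 - 3.09Q = 50.38 + 2.94Q → Q* = 23.5439.
The Pigouvian subsidy equals MEB at Q*: 9.26 + 0.06×23.5439 = 10.6726.

subsidy = $10.67 per unit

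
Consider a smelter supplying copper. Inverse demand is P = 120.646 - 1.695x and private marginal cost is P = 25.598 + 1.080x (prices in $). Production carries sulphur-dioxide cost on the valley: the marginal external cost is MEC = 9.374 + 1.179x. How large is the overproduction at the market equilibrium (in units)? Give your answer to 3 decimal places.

12.584 units

Market equilibrium (private): 25.598 + 1.080x = 120.646 - 1.695x → x_m = 34.2515.
Social marginal cost = private MC + MEC = 34.972 + 2.259x.
Set SMC = demand: 34.972 + 2.259x = 120.646 - 1.695x → x* = 21.6677.
Gap = |34.2515 − 21.6677| = 12.5838.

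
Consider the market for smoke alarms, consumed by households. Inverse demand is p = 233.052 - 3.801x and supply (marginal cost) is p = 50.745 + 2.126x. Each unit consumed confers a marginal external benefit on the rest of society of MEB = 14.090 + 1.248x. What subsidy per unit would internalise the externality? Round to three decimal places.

Social marginal benefit = demand + MEB = 247.142 - 2.553x.
Set SMB = MC: 247.142 - 2.553x = 50.745 + 2.126x → x* = 41.9741.
The Pigouvian subsidy equals MEB at x*: 14.090 + 1.248×41.9741 = 66.4737.

subsidy = 66.474 per unit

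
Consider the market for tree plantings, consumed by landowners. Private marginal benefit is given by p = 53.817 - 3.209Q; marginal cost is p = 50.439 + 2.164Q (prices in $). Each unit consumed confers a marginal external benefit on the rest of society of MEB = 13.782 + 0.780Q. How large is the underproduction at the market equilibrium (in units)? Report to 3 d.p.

Market equilibrium (private): 50.439 + 2.164Q = 53.817 - 3.209Q → Q_m = 0.6287.
Social marginal benefit = demand + MEB = 67.599 - 2.429Q.
Set SMB = MC: 67.599 - 2.429Q = 50.439 + 2.164Q → Q* = 3.7361.
Gap = |0.6287 − 3.7361| = 3.1074.

3.107 units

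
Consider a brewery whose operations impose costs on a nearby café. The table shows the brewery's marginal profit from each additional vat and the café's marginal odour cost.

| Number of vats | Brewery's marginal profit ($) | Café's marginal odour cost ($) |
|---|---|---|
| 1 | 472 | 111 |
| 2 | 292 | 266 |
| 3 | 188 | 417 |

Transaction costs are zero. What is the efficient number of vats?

2

Bargaining reaches the level where marginal profit last exceeds marginal odour cost.
That holds through level 2 (292 ≥ 266) but not at 3 (188 < 417).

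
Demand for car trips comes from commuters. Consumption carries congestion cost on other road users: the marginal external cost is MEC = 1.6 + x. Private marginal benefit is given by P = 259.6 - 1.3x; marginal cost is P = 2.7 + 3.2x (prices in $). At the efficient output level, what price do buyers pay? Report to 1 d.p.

Social marginal benefit = demand − MEC = 258.0 - 2.3x.
Set SMB = MC: 258.0 - 2.3x = 2.7 + 3.2x → x* = 46.4182.
Consumer price on the demand curve at x*: 259.6 − 1.3×46.4182 = 199.2563.

P = $199.3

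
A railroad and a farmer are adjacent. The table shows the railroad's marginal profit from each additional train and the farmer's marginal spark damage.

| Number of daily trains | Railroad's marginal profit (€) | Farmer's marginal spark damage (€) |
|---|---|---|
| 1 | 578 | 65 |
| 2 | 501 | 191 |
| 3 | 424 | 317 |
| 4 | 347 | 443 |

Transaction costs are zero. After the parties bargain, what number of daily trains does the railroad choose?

3

Bargaining reaches the level where marginal profit last exceeds marginal spark damage.
That holds through level 3 (424 ≥ 317) but not at 4 (347 < 443).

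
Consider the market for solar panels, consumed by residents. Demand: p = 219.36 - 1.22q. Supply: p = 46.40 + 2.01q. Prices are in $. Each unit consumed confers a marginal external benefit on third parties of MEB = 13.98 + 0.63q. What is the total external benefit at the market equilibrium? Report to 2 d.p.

$1651.83

Market equilibrium (private): 46.40 + 2.01q = 219.36 - 1.22q → q_m = 53.5480.
Total external benefit = ∫₀^{q_m} (13.98 + 0.63q) dq = 13.98×53.5480 + ½×0.63×53.5480² = 1651.8284.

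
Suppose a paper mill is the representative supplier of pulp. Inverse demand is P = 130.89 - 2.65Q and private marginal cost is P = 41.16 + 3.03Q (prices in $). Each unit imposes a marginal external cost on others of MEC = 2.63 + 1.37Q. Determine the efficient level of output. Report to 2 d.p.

Q* = 12.35

Social marginal cost = private MC + MEC = 43.79 + 4.40Q.
Set SMC = demand: 43.79 + 4.40Q = 130.89 - 2.65Q → Q* = 12.3546.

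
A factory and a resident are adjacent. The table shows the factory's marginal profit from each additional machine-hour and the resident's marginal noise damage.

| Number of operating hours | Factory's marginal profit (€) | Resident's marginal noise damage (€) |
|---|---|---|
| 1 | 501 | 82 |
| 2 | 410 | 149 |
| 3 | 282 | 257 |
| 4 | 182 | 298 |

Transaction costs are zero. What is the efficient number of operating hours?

3

Bargaining reaches the level where marginal profit last exceeds marginal noise damage.
That holds through level 3 (282 ≥ 257) but not at 4 (182 < 298).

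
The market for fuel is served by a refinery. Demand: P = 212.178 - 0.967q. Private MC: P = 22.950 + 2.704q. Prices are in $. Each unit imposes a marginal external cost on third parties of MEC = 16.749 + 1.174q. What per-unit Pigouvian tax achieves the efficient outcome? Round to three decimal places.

tax = $58.543 per unit

Social marginal cost = private MC + MEC = 39.699 + 3.878q.
Set SMC = demand: 39.699 + 3.878q = 212.178 - 0.967q → q* = 35.5994.
The Pigouvian tax equals MEC at q*: 16.749 + 1.174×35.5994 = 58.5427.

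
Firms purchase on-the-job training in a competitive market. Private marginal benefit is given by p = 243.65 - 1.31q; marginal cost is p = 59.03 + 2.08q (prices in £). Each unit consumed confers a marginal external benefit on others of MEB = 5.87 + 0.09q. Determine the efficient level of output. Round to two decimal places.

Social marginal benefit = demand + MEB = 249.52 - 1.22q.
Set SMB = MC: 249.52 - 1.22q = 59.03 + 2.08q → q* = 57.7242.

q* = 57.72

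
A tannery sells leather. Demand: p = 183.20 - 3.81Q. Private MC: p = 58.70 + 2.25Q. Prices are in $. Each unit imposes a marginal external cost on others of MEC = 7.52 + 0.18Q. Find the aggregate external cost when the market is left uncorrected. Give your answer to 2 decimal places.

Market equilibrium (private): 58.70 + 2.25Q = 183.20 - 3.81Q → Q_m = 20.5446.
Total external cost = ∫₀^{Q_m} (7.52 + 0.18Q) dQ = 7.52×20.5446 + ½×0.18×20.5446² = 192.4826.

$192.48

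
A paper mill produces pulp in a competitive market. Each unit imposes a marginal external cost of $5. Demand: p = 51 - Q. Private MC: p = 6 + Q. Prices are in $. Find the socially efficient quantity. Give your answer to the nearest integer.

Q* = 20

Social marginal cost = private MC + MEC = 11 + Q.
Set SMC = demand: 11 + Q = 51 - Q → Q* = 20.0000.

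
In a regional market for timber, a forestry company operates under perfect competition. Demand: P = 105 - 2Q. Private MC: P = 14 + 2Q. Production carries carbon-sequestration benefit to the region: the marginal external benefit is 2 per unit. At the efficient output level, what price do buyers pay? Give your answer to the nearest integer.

Social marginal cost = private MC − MEB = 12 + 2Q.
Set SMC = demand: 12 + 2Q = 105 - 2Q → Q* = 23.2500.
Consumer price on the demand curve at Q*: 105 − 2×23.2500 = 58.5000.

P = 59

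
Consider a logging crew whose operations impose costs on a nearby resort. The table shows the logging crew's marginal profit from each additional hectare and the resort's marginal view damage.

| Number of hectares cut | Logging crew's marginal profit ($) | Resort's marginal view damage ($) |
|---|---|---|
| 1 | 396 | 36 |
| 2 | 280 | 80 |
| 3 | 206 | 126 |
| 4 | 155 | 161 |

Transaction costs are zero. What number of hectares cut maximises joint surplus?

Bargaining reaches the level where marginal profit last exceeds marginal view damage.
That holds through level 3 (206 ≥ 126) but not at 4 (155 < 161).

3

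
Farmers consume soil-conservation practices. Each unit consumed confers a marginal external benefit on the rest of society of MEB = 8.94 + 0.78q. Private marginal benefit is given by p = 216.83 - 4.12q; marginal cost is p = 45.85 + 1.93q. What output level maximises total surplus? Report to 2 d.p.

Social marginal benefit = demand + MEB = 225.77 - 3.34q.
Set SMB = MC: 225.77 - 3.34q = 45.85 + 1.93q → q* = 34.1404.

q* = 34.14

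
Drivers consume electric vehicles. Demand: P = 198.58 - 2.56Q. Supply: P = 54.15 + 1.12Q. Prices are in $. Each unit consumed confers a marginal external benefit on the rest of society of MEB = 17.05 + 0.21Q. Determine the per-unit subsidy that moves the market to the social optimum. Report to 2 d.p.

subsidy = $26.82 per unit

Social marginal benefit = demand + MEB = 215.63 - 2.35Q.
Set SMB = MC: 215.63 - 2.35Q = 54.15 + 1.12Q → Q* = 46.5360.
The Pigouvian subsidy equals MEB at Q*: 17.05 + 0.21×46.5360 = 26.8226.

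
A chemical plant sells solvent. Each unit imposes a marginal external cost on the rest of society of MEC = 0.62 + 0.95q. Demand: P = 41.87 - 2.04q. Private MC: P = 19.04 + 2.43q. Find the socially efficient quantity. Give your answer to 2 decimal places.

q* = 4.10

Social marginal cost = private MC + MEC = 19.66 + 3.38q.
Set SMC = demand: 19.66 + 3.38q = 41.87 - 2.04q → q* = 4.0978.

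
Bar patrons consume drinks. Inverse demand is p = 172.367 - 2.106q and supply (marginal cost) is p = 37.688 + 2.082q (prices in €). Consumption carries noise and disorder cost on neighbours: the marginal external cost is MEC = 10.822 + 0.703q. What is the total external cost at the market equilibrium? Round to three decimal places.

Market equilibrium (private): 37.688 + 2.082q = 172.367 - 2.106q → q_m = 32.1583.
Total external cost = ∫₀^{q_m} (10.822 + 0.703q) dq = 10.822×32.1583 + ½×0.703×32.1583² = 711.5230.

€711.523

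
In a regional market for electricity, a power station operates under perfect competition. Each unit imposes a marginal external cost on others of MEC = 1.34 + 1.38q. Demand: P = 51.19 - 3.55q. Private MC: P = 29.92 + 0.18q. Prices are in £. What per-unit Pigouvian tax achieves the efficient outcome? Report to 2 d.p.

tax = £6.72 per unit

Social marginal cost = private MC + MEC = 31.26 + 1.56q.
Set SMC = demand: 31.26 + 1.56q = 51.19 - 3.55q → q* = 3.9002.
The Pigouvian tax equals MEC at q*: 1.34 + 1.38×3.9002 = 6.7223.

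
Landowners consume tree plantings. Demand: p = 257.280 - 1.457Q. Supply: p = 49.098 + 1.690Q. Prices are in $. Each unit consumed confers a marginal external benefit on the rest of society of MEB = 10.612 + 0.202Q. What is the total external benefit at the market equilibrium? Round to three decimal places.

Market equilibrium (private): 49.098 + 1.690Q = 257.280 - 1.457Q → Q_m = 66.1525.
Total external benefit = ∫₀^{Q_m} (10.612 + 0.202Q) dQ = 10.612×66.1525 + ½×0.202×66.1525² = 1144.0018.

$1144.002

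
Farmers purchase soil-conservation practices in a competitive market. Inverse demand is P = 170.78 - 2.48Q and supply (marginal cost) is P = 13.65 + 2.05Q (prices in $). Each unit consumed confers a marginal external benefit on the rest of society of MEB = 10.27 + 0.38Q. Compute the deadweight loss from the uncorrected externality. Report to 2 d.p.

DWL = $66.26

Market equilibrium (private): 13.65 + 2.05Q = 170.78 - 2.48Q → Q_m = 34.6865.
Social marginal benefit = demand + MEB = 181.05 - 2.10Q.
Set SMB = MC: 181.05 - 2.10Q = 13.65 + 2.05Q → Q* = 40.3373.
The loss is the area between SMB and MC from Q* to Q_m; with linear curves that's a triangle of height MEB(Q_m).
DWL = ½ × 5.6508 × 23.4509 = 66.2582.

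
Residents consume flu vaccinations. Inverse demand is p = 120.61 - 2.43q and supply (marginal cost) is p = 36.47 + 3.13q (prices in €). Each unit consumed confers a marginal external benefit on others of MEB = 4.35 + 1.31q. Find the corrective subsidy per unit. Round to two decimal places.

subsidy = €31.63 per unit

Social marginal benefit = demand + MEB = 124.96 - 1.12q.
Set SMB = MC: 124.96 - 1.12q = 36.47 + 3.13q → q* = 20.8212.
The Pigouvian subsidy equals MEB at q*: 4.35 + 1.31×20.8212 = 31.6258.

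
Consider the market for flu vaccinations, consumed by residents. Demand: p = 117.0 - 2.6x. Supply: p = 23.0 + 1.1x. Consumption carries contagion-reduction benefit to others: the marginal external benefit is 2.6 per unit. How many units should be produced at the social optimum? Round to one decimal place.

x* = 26.1

Social marginal benefit = demand + MEB = 119.6 - 2.6x.
Set SMB = MC: 119.6 - 2.6x = 23.0 + 1.1x → x* = 26.1081.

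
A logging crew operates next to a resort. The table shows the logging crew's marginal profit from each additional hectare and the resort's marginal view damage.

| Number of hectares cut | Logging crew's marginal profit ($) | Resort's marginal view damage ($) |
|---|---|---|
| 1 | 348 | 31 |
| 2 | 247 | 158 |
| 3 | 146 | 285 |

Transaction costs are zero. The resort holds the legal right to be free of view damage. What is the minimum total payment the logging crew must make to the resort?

Efficient level: marginal profit ≥ marginal view damage through level 2, so k* = 2.
With the resort holding the right, the logging crew must at least compensate total damage at k*: 31 + 158 = 189.

$189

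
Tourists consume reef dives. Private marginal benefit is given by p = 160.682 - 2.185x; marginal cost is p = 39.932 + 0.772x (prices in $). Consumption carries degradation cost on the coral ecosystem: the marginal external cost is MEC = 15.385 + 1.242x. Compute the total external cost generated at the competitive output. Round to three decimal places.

$1663.782

Market equilibrium (private): 39.932 + 0.772x = 160.682 - 2.185x → x_m = 40.8353.
Total external cost = ∫₀^{x_m} (15.385 + 1.242x) dx = 15.385×40.8353 + ½×1.242×40.8353² = 1663.7821.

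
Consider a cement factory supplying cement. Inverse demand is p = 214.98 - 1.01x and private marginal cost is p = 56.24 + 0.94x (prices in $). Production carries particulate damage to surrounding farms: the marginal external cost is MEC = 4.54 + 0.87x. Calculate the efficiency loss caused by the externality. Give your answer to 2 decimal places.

Market equilibrium (private): 56.24 + 0.94x = 214.98 - 1.01x → x_m = 81.4051.
Social marginal cost = private MC + MEC = 60.78 + 1.81x.
Set SMC = demand: 60.78 + 1.81x = 214.98 - 1.01x → x* = 54.6809.
Height of the DWL triangle at x_m is SMC(x_m) − demand(x_m) = MEC(x_m) = 75.3625.
DWL = ½ × 26.7242 × 75.3625 = 1007.0013.

DWL = $1007.00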